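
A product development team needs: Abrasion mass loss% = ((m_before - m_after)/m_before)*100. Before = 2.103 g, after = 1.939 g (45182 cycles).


Formula: Mass loss% = ((m_before - m_after) / m_before) * 100
Step 1: Mass loss = 2.103 - 1.939 = 0.164 g
Step 2: Ratio = 0.164 / 2.103 = 0.0779838
Step 3: Mass loss% = 0.0779838 * 100 = 7.79838% ≈ 7.80%

7.80%


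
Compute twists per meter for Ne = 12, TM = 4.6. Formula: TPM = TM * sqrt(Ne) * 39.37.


Formula: TPM = TM * sqrt(Ne) * 39.37
Step 1: sqrt(Ne) = sqrt(12) = 3.4641
Step 2: TM * sqrt(Ne) = 4.6 * 3.4641 = 15.9349
Step 3: TPM = 15.9349 * 39.37 = 627 twists/m

627 twists/m


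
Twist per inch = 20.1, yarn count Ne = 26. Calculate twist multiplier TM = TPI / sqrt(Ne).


Formula: TM = TPI / sqrt(Ne)
Step 1: sqrt(Ne) = sqrt(26) = 5.099
Step 2: TM = 20.1 / 5.099 = 3.94

3.94 TM


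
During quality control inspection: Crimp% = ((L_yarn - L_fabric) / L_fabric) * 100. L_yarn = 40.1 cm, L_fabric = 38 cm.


Formula: Crimp% = ((L_yarn - L_fabric) / L_fabric) * 100
Step 1: Extension = 40.1 - 38 = 2.1 cm
Step 2: Crimp% = (2.1 / 38) * 100
Step 3: Crimp% = 0.055263 * 100 = 5.5263% ≈ 5.5%

5.5%


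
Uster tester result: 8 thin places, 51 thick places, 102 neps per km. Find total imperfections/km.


Formula: Total = thin places + thick places + neps
Total = 8 + 51 + 102
Total = 161 imperfections/km

161 imperfections/km


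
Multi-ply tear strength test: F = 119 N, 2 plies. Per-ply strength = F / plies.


Formula: Per-ply strength = Total force / Number of plies
Per-ply = 119 N / 2
Per-ply = 59.5 N

59.5 N


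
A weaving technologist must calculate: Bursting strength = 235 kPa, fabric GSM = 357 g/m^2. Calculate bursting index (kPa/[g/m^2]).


Formula: Bursting Index = Bursting Strength / Fabric GSM
BI = 235 kPa / 357 g/m^2
BI = 0.658 kPa/(g/m^2)

0.658 kPa/(g/m^2)


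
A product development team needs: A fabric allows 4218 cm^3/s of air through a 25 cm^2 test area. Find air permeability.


Formula: Air Permeability = Airflow / Test Area
AP = 4218 cm^3/s / 25 cm^2
AP = 168.7 cm^3/s/cm^2

168.7 cm^3/s/cm^2


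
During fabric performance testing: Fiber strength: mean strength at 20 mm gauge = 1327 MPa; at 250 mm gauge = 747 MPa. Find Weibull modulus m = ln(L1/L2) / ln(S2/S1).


Formula: m = ln(L1/L2) / ln(S2/S1)
Step 1: ln(L1/L2) = ln(20/250) = -2.52573
Step 2: S2/S1 = 747/1327 = 0.56292
Step 3: ln(S2/S1) = ln(0.56292) = -0.57462
Step 4: m = -2.52573 / -0.57462 = 4.40

4.40 (Weibull m)


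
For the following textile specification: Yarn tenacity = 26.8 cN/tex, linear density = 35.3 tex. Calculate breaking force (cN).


Formula: Breaking force = Tenacity * Linear density
F = 26.8 cN/tex * 35.3 tex
F = 946.04 cN

946.04 cN


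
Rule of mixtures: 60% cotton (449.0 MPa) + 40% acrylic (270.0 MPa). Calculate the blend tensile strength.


Formula: Blend property = (fraction_A * property_A) + (fraction_B * property_B)
Step 1: Contribution A = 60/100 * 449.0 MPa = 269.4 MPa
Step 2: Contribution B = 40/100 * 270.0 MPa = 108.0 MPa
Step 3: Blend tensile strength = 269.4 + 108.0 = 377.4 MPa

377.4 MPa


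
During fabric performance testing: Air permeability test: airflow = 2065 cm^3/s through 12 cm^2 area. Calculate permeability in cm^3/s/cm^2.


Formula: Air Permeability = Airflow / Test Area
AP = 2065 cm^3/s / 12 cm^2
AP = 172.1 cm^3/s/cm^2

172.1 cm^3/s/cm^2


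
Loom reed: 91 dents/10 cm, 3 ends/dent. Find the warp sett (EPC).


Formula: EPC = (dents per 10 cm * ends per dent) / 10
Step 1: Total ends per 10 cm = 91 * 3 = 273
Step 2: EPC = 273 / 10 = 27.3 ends/cm

27.3 ends/cm


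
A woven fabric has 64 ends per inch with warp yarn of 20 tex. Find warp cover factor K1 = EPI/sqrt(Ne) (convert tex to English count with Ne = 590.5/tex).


Formula: K1 = EPI / sqrt(Ne), with Ne = 590.5 / tex_warp
Step 1: Ne = 590.5 / 20 = 29.525
Step 2: sqrt(Ne) = sqrt(29.525) = 5.4337
Step 3: K1 = 64 / 5.4337 = 11.8

11.8


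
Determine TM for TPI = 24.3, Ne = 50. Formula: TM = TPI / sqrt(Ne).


Formula: TM = TPI / sqrt(Ne)
Step 1: sqrt(Ne) = sqrt(50) = 7.0711
Step 2: TM = 24.3 / 7.0711 = 3.44

3.44 TM


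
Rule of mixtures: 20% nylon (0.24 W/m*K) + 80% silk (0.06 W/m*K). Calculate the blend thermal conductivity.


Formula: Blend property = (fraction_A * property_A) + (fraction_B * property_B)
Step 1: Contribution A = 20/100 * 0.24 W/m*K = 0.048 W/m*K
Step 2: Contribution B = 80/100 * 0.06 W/m*K = 0.048 W/m*K
Step 3: Blend thermal conductivity = 0.048 + 0.048 = 0.096 W/m*K

0.096 W/m*K


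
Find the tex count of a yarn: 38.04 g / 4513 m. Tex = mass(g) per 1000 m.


Formula: Tex = (mass_g / length_m) * 1000
Substituting: Tex = (38.04 / 4513) * 1000
Intermediate: 38.04 / 4513 = 0.00842898 g/m
Tex = 0.00842898 * 1000 = 8.43 tex

8.43 tex


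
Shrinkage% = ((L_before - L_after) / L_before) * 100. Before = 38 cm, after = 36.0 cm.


Formula: Shrinkage% = ((L_before - L_after) / L_before) * 100
Step 1: Shrinkage = 38 - 36.0 = 2.0 cm
Step 2: Shrinkage% = (2.0 / 38) * 100
Step 3: Shrinkage% = 0.052632 * 100 = 5.2632% ≈ 5.3%

5.3%


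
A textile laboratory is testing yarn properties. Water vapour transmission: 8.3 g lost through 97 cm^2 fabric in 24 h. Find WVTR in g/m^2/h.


Formula: WVTR = mass_loss / (area * time)
Step 1: Convert area: 97 cm^2 = 0.0097 m^2
Step 2: WVTR = 8.3 g / (0.0097 m^2 * 24 h)
Step 3: WVTR = 8.3 / 0.2328 = 35.7 g/m^2/h

35.7 g/m^2/h


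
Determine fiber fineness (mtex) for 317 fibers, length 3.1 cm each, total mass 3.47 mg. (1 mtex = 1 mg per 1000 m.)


Formula: fineness (mtex) = mass (mg) / total length (km) = (mass_mg / total_length_m) * 1000
Step 1: Convert fiber length: 3.1 cm = 0.031 m
Step 2: Total fiber length = 317 * 0.031 = 9.827 m
Step 3: Linear density = 3.47 mg / 9.827 m = 0.3531 mg/m
Step 4: fineness = 0.3531 * 1000 = 353.1 mtex

353.1 mtex


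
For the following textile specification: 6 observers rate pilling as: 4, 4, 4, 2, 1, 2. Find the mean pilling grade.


Formula: Mean = sum / count
Sum = 4 + 4 + 4 + 2 + 1 + 2 = 17
Mean = 17 / 6 = 2.8

2.8


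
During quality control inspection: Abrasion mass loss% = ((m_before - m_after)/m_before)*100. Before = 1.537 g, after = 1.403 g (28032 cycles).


Formula: Mass loss% = ((m_before - m_after) / m_before) * 100
Step 1: Mass loss = 1.537 - 1.403 = 0.134 g
Step 2: Ratio = 0.134 / 1.537 = 0.0871828
Step 3: Mass loss% = 0.0871828 * 100 = 8.71828% ≈ 8.72%

8.72%


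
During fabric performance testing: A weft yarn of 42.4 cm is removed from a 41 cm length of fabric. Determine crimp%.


Formula: Crimp% = ((L_yarn - L_fabric) / L_fabric) * 100
Step 1: Extension = 42.4 - 41 = 1.4 cm
Step 2: Crimp% = (1.4 / 41) * 100
Step 3: Crimp% = 0.034146 * 100 = 3.4146% ≈ 3.4%

3.4%


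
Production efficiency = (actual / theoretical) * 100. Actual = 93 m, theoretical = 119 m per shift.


Formula: Efficiency% = (Actual output / Theoretical output) * 100
Efficiency% = (93 / 119) * 100
Efficiency% = 0.781513 * 100 = 78.1513% ≈ 78.2%

78.2%


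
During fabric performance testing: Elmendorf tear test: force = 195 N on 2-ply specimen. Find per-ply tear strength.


Formula: Per-ply strength = Total force / Number of plies
Per-ply = 195 N / 2
Per-ply = 97.5 N

97.5 N


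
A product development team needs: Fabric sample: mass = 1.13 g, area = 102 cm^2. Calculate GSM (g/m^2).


Formula: GSM = mass_g / area_m2
Step 1: Convert area: 102 cm^2 = 102 / 10000 = 0.0102 m^2
Step 2: GSM = 1.13 g / 0.0102 m^2 = 110.8 g/m^2

110.8 g/m^2


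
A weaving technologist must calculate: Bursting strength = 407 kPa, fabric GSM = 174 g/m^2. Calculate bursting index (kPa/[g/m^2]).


Formula: Bursting Index = Bursting Strength / Fabric GSM
BI = 407 kPa / 174 g/m^2
BI = 2.339 kPa/(g/m^2)

2.339 kPa/(g/m^2)


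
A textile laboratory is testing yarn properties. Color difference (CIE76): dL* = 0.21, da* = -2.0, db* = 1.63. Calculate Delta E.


Formula: Delta E = sqrt(dL*^2 + da*^2 + db*^2)
Step 1: dL*^2 = 0.21^2 = 0.0441
Step 2: da*^2 = (-2.0)^2 = 4.0
Step 3: db*^2 = 1.63^2 = 2.6569
Step 4: Sum = 0.0441 + 4.0 + 2.6569 = 6.701
Step 5: Delta E = sqrt(6.701) = 2.59

2.59 Delta E


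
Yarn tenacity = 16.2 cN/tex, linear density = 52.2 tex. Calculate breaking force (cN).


Formula: Breaking force = Tenacity * Linear density
F = 16.2 cN/tex * 52.2 tex
F = 845.64 cN

845.64 cN


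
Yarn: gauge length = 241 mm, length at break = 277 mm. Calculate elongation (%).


Formula: Elongation (%) = ((L_break - L0) / L0) * 100
Step 1: Extension = 277 - 241 = 36 mm
Step 2: Elongation = (36 / 241) * 100
Step 3: Elongation = 0.149378 * 100 = 14.9378% ≈ 14.9%

14.9%


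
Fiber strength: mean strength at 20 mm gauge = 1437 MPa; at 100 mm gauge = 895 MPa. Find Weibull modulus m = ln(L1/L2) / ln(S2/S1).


Formula: m = ln(L1/L2) / ln(S2/S1)
Step 1: ln(L1/L2) = ln(20/100) = -1.60944
Step 2: S2/S1 = 895/1437 = 0.62283
Step 3: ln(S2/S1) = ln(0.62283) = -0.47348
Step 4: m = -1.60944 / -0.47348 = 3.40

3.40 (Weibull m)


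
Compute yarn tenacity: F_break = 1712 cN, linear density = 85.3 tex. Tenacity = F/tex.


Formula: Tenacity = Breaking force / Linear density
Tenacity = 1712 cN / 85.3 tex
Tenacity = 20.07 cN/tex

20.07 cN/tex


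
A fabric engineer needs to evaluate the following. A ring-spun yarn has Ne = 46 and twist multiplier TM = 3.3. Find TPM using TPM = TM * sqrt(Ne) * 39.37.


Formula: TPM = TM * sqrt(Ne) * 39.37
Step 1: sqrt(Ne) = sqrt(46) = 6.7823
Step 2: TM * sqrt(Ne) = 3.3 * 6.7823 = 22.3816
Step 3: TPM = 22.3816 * 39.37 = 881 twists/m

881 twists/m


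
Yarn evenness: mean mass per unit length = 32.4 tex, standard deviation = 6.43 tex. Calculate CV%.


Formula: CV% = (standard deviation / mean) * 100
Step 1: Ratio = 6.43 / 32.4 = 0.198457
Step 2: CV% = 0.198457 * 100 = 19.8457% ≈ 19.8%

19.8%


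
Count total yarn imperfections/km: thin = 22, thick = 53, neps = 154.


Formula: Total = thin places + thick places + neps
Total = 22 + 53 + 154
Total = 229 imperfections/km

229 imperfections/km


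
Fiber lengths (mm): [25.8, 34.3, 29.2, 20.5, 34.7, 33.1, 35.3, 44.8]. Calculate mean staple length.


Formula: Mean = sum of lengths / count
Sum = 25.8 + 34.3 + 29.2 + 20.5 + 34.7 + 33.1 + 35.3 + 44.8
Sum = 257.7 mm
Mean = 257.7 / 8 = 32.21 mm

32.21 mm


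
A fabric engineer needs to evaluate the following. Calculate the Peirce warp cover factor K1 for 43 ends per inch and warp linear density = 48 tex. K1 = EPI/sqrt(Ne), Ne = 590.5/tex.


Formula: K1 = EPI / sqrt(Ne), with Ne = 590.5 / tex_warp
Step 1: Ne = 590.5 / 48 = 12.302
Step 2: sqrt(Ne) = sqrt(12.302) = 3.5074
Step 3: K1 = 43 / 3.5074 = 12.3

12.3


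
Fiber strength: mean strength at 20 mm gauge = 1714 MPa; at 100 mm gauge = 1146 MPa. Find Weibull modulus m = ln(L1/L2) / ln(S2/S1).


Formula: m = ln(L1/L2) / ln(S2/S1)
Step 1: ln(L1/L2) = ln(20/100) = -1.60944
Step 2: S2/S1 = 1146/1714 = 0.66861
Step 3: ln(S2/S1) = ln(0.66861) = -0.40255
Step 4: m = -1.60944 / -0.40255 = 4.00

4.00 (Weibull m)


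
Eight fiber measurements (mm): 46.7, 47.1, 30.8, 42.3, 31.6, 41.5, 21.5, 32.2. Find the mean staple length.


Formula: Mean = sum of lengths / count
Sum = 46.7 + 47.1 + 30.8 + 42.3 + 31.6 + 41.5 + 21.5 + 32.2
Sum = 293.7 mm
Mean = 293.7 / 8 = 36.71 mm

36.71 mm


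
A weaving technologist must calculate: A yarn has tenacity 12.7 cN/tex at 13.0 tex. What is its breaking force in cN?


Formula: Breaking force = Tenacity * Linear density
F = 12.7 cN/tex * 13.0 tex
F = 165.10 cN

165.10 cN


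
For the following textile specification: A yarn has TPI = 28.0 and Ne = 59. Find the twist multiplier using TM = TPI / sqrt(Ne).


Formula: TM = TPI / sqrt(Ne)
Step 1: sqrt(Ne) = sqrt(59) = 7.6811
Step 2: TM = 28.0 / 7.6811 = 3.65

3.65 TM


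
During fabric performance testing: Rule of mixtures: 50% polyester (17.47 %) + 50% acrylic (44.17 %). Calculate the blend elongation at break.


Formula: Blend property = (fraction_A * property_A) + (fraction_B * property_B)
Step 1: Contribution A = 50/100 * 17.47 % = 8.735 %
Step 2: Contribution B = 50/100 * 44.17 % = 22.085 %
Step 3: Blend elongation at break = 8.735 + 22.085 = 30.82 %

30.82 %


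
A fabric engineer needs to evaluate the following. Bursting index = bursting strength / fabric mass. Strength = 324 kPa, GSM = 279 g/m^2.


Formula: Bursting Index = Bursting Strength / Fabric GSM
BI = 324 kPa / 279 g/m^2
BI = 1.161 kPa/(g/m^2)

1.161 kPa/(g/m^2)


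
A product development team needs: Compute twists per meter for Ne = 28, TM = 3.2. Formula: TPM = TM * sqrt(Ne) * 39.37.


Formula: TPM = TM * sqrt(Ne) * 39.37
Step 1: sqrt(Ne) = sqrt(28) = 5.2915
Step 2: TM * sqrt(Ne) = 3.2 * 5.2915 = 16.9328
Step 3: TPM = 16.9328 * 39.37 = 667 twists/m

667 twists/m


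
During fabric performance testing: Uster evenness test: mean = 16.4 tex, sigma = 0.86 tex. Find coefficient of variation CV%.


Formula: CV% = (standard deviation / mean) * 100
Step 1: Ratio = 0.86 / 16.4 = 0.052439
Step 2: CV% = 0.052439 * 100 = 5.2439% ≈ 5.2%

5.2%


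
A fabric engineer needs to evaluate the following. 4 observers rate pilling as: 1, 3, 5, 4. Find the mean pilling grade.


Formula: Mean = sum / count
Sum = 1 + 3 + 5 + 4 = 13
Mean = 13 / 4 = 3.3

3.3


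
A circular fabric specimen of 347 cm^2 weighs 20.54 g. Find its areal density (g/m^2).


Formula: GSM = mass_g / area_m2
Step 1: Convert area: 347 cm^2 = 347 / 10000 = 0.0347 m^2
Step 2: GSM = 20.54 g / 0.0347 m^2 = 591.9 g/m^2

591.9 g/m^2


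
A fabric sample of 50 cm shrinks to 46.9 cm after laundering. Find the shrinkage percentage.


Formula: Shrinkage% = ((L_before - L_after) / L_before) * 100
Step 1: Shrinkage = 50 - 46.9 = 3.1 cm
Step 2: Shrinkage% = (3.1 / 50) * 100
Step 3: Shrinkage% = 0.062 * 100 = 6.2%

6.2%


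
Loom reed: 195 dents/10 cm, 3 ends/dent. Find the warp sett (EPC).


Formula: EPC = (dents per 10 cm * ends per dent) / 10
Step 1: Total ends per 10 cm = 195 * 3 = 585
Step 2: EPC = 585 / 10 = 58.5 ends/cm

58.5 ends/cm


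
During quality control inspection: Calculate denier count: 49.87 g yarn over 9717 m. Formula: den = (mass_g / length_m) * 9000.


Formula: den = (mass_g / length_m) * 9000
Substituting: den = (49.87 / 9717) * 9000
Intermediate: 49.87 / 9717 = 0.00513224 g/m
den = 0.00513224 * 9000 = 46.2 denier

46.2 denier


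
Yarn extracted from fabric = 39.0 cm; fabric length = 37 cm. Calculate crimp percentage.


Formula: Crimp% = ((L_yarn - L_fabric) / L_fabric) * 100
Step 1: Extension = 39.0 - 37 = 2.0 cm
Step 2: Crimp% = (2.0 / 37) * 100
Step 3: Crimp% = 0.054054 * 100 = 5.4054% ≈ 5.4%

5.4%


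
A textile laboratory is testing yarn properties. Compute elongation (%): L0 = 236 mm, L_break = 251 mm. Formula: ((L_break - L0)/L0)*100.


Formula: Elongation (%) = ((L_break - L0) / L0) * 100
Step 1: Extension = 251 - 236 = 15 mm
Step 2: Elongation = (15 / 236) * 100
Step 3: Elongation = 0.063559 * 100 = 6.3559% ≈ 6.4%

6.4%


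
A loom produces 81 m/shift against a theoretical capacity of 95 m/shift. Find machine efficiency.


Formula: Efficiency% = (Actual output / Theoretical output) * 100
Efficiency% = (81 / 95) * 100
Efficiency% = 0.852632 * 100 = 85.2632% ≈ 85.3%

85.3%


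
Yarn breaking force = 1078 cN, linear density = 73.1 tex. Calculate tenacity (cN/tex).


Formula: Tenacity = Breaking force / Linear density
Tenacity = 1078 cN / 73.1 tex
Tenacity = 14.75 cN/tex

14.75 cN/tex


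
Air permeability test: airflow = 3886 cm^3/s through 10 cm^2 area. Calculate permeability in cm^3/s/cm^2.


Formula: Air Permeability = Airflow / Test Area
AP = 3886 cm^3/s / 10 cm^2
AP = 388.6 cm^3/s/cm^2

388.6 cm^3/s/cm^2


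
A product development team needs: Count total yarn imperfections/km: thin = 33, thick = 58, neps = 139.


Formula: Total = thin places + thick places + neps
Total = 33 + 58 + 139
Total = 230 imperfections/km

230 imperfections/km


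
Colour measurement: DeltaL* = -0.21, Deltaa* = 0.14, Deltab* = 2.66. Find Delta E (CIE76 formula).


Formula: Delta E = sqrt(dL*^2 + da*^2 + db*^2)
Step 1: dL*^2 = (-0.21)^2 = 0.0441
Step 2: da*^2 = 0.14^2 = 0.0196
Step 3: db*^2 = 2.66^2 = 7.0756
Step 4: Sum = 0.0441 + 0.0196 + 7.0756 = 7.1393
Step 5: Delta E = sqrt(7.1393) = 2.67

2.67 Delta E


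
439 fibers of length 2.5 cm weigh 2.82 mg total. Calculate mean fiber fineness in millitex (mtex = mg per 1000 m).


Formula: fineness (mtex) = mass (mg) / total length (km) = (mass_mg / total_length_m) * 1000
Step 1: Convert fiber length: 2.5 cm = 0.025 m
Step 2: Total fiber length = 439 * 0.025 = 10.975 m
Step 3: Linear density = 2.82 mg / 10.975 m = 0.2569 mg/m
Step 4: fineness = 0.2569 * 1000 = 256.9 mtex

256.9 mtex


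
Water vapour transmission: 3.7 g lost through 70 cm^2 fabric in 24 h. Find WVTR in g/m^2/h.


Formula: WVTR = mass_loss / (area * time)
Step 1: Convert area: 70 cm^2 = 0.007 m^2
Step 2: WVTR = 3.7 g / (0.007 m^2 * 24 h)
Step 3: WVTR = 3.7 / 0.168 = 22.0 g/m^2/h

22.0 g/m^2/h


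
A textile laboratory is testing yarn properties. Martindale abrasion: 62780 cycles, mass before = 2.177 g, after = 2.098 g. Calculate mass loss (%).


Formula: Mass loss% = ((m_before - m_after) / m_before) * 100
Step 1: Mass loss = 2.177 - 2.098 = 0.079 g
Step 2: Ratio = 0.079 / 2.177 = 0.0362885
Step 3: Mass loss% = 0.0362885 * 100 = 3.62885% ≈ 3.63%

3.63%


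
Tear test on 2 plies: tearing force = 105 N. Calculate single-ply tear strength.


Formula: Per-ply strength = Total force / Number of plies
Per-ply = 105 N / 2
Per-ply = 52.5 N

52.5 N


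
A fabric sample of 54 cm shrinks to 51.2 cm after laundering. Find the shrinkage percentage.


Formula: Shrinkage% = ((L_before - L_after) / L_before) * 100
Step 1: Shrinkage = 54 - 51.2 = 2.8 cm
Step 2: Shrinkage% = (2.8 / 54) * 100
Step 3: Shrinkage% = 0.051852 * 100 = 5.1852% ≈ 5.2%

5.2%


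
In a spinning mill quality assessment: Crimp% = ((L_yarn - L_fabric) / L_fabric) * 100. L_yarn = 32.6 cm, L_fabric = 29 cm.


Formula: Crimp% = ((L_yarn - L_fabric) / L_fabric) * 100
Step 1: Extension = 32.6 - 29 = 3.6 cm
Step 2: Crimp% = (3.6 / 29) * 100
Step 3: Crimp% = 0.124138 * 100 = 12.4138% ≈ 12.4%

12.4%


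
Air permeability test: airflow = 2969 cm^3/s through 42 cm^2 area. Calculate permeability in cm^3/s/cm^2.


Formula: Air Permeability = Airflow / Test Area
AP = 2969 cm^3/s / 42 cm^2
AP = 70.7 cm^3/s/cm^2

70.7 cm^3/s/cm^2


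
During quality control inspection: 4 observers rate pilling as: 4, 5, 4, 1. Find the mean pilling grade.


Formula: Mean = sum / count
Sum = 4 + 5 + 4 + 1 = 14
Mean = 14 / 4 = 3.5

3.5


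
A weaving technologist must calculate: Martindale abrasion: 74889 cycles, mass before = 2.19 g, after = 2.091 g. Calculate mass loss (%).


Formula: Mass loss% = ((m_before - m_after) / m_before) * 100
Step 1: Mass loss = 2.19 - 2.091 = 0.099 g
Step 2: Ratio = 0.099 / 2.19 = 0.0452055
Step 3: Mass loss% = 0.0452055 * 100 = 4.52055% ≈ 4.52%

4.52%


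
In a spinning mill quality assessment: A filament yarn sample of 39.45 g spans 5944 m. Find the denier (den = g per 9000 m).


Formula: den = (mass_g / length_m) * 9000
Substituting: den = (39.45 / 5944) * 9000
Intermediate: 39.45 / 5944 = 0.00663694 g/m
den = 0.00663694 * 9000 = 59.7 denier

59.7 denier


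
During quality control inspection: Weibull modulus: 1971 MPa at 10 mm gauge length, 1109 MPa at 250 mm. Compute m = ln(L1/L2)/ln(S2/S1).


Formula: m = ln(L1/L2) / ln(S2/S1)
Step 1: ln(L1/L2) = ln(10/250) = -3.21888
Step 2: S2/S1 = 1109/1971 = 0.56266
Step 3: ln(S2/S1) = ln(0.56266) = -0.57508
Step 4: m = -3.21888 / -0.57508 = 5.60

5.60 (Weibull m)


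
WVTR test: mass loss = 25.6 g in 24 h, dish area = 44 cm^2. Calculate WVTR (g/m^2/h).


Formula: WVTR = mass_loss / (area * time)
Step 1: Convert area: 44 cm^2 = 0.0044 m^2
Step 2: WVTR = 25.6 g / (0.0044 m^2 * 24 h)
Step 3: WVTR = 25.6 / 0.1056 = 242.4 g/m^2/h

242.4 g/m^2/h


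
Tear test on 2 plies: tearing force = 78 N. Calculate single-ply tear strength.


Formula: Per-ply strength = Total force / Number of plies
Per-ply = 78 N / 2
Per-ply = 39 N

39 N


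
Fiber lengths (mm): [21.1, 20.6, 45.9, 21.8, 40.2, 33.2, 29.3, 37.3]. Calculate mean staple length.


Formula: Mean = sum of lengths / count
Sum = 21.1 + 20.6 + 45.9 + 21.8 + 40.2 + 33.2 + 29.3 + 37.3
Sum = 249.4 mm
Mean = 249.4 / 8 = 31.18 mm

31.18 mm


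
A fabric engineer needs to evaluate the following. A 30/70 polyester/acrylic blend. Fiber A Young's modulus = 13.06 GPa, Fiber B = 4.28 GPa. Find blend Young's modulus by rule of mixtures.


Formula: Blend property = (fraction_A * property_A) + (fraction_B * property_B)
Step 1: Contribution A = 30/100 * 13.06 GPa = 3.918 GPa
Step 2: Contribution B = 70/100 * 4.28 GPa = 2.996 GPa
Step 3: Blend Young's modulus = 3.918 + 2.996 = 6.914 GPa

6.914 GPa


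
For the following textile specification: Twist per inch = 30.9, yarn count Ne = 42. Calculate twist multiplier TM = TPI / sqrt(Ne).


Formula: TM = TPI / sqrt(Ne)
Step 1: sqrt(Ne) = sqrt(42) = 6.4807
Step 2: TM = 30.9 / 6.4807 = 4.77

4.77 TM


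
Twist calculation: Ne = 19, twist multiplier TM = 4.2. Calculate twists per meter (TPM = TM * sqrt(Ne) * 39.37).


Formula: TPM = TM * sqrt(Ne) * 39.37
Step 1: sqrt(Ne) = sqrt(19) = 4.3589
Step 2: TM * sqrt(Ne) = 4.2 * 4.3589 = 18.3074
Step 3: TPM = 18.3074 * 39.37 = 721 twists/m

721 twists/m


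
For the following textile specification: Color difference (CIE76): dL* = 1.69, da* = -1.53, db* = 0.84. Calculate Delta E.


Formula: Delta E = sqrt(dL*^2 + da*^2 + db*^2)
Step 1: dL*^2 = 1.69^2 = 2.8561
Step 2: da*^2 = (-1.53)^2 = 2.3409
Step 3: db*^2 = 0.84^2 = 0.7056
Step 4: Sum = 2.8561 + 2.3409 + 0.7056 = 5.9026
Step 5: Delta E = sqrt(5.9026) = 2.43

2.43 Delta E


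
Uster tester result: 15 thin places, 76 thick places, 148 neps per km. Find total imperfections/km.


Formula: Total = thin places + thick places + neps
Total = 15 + 76 + 148
Total = 239 imperfections/km

239 imperfections/km


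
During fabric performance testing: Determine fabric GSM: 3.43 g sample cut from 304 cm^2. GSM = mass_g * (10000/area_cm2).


Formula: GSM = mass_g / area_m2
Step 1: Convert area: 304 cm^2 = 304 / 10000 = 0.0304 m^2
Step 2: GSM = 3.43 g / 0.0304 m^2 = 112.8 g/m^2

112.8 g/m^2


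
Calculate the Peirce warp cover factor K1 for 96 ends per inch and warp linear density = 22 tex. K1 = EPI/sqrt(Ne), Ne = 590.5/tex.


Formula: K1 = EPI / sqrt(Ne), with Ne = 590.5 / tex_warp
Step 1: Ne = 590.5 / 22 = 26.841
Step 2: sqrt(Ne) = sqrt(26.841) = 5.1808
Step 3: K1 = 96 / 5.1808 = 18.5

18.5


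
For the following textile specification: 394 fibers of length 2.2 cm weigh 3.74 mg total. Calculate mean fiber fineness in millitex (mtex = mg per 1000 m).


Formula: fineness (mtex) = mass (mg) / total length (km) = (mass_mg / total_length_m) * 1000
Step 1: Convert fiber length: 2.2 cm = 0.022 m
Step 2: Total fiber length = 394 * 0.022 = 8.668 m
Step 3: Linear density = 3.74 mg / 8.668 m = 0.4315 mg/m
Step 4: fineness = 0.4315 * 1000 = 431.5 mtex

431.5 mtex


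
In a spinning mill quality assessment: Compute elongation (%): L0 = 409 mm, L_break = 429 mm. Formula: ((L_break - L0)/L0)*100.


Formula: Elongation (%) = ((L_break - L0) / L0) * 100
Step 1: Extension = 429 - 409 = 20 mm
Step 2: Elongation = (20 / 409) * 100
Step 3: Elongation = 0.0489 * 100 = 4.89% ≈ 4.9%

4.9%


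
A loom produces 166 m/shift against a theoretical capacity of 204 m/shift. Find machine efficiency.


Formula: Efficiency% = (Actual output / Theoretical output) * 100
Efficiency% = (166 / 204) * 100
Efficiency% = 0.813725 * 100 = 81.3725% ≈ 81.4%

81.4%


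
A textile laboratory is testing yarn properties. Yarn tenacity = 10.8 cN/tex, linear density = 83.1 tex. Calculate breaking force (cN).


Formula: Breaking force = Tenacity * Linear density
F = 10.8 cN/tex * 83.1 tex
F = 897.48 cN

897.48 cN


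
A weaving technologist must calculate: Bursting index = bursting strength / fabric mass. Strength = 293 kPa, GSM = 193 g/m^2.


Formula: Bursting Index = Bursting Strength / Fabric GSM
BI = 293 kPa / 193 g/m^2
BI = 1.518 kPa/(g/m^2)

1.518 kPa/(g/m^2)


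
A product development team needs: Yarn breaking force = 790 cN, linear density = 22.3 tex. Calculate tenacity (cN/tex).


Formula: Tenacity = Breaking force / Linear density
Tenacity = 790 cN / 22.3 tex
Tenacity = 35.43 cN/tex

35.43 cN/tex


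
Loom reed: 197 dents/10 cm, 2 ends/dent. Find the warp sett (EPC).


Formula: EPC = (dents per 10 cm * ends per dent) / 10
Step 1: Total ends per 10 cm = 197 * 2 = 394
Step 2: EPC = 394 / 10 = 39.4 ends/cm

39.4 ends/cm


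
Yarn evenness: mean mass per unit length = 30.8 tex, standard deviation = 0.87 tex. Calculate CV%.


Formula: CV% = (standard deviation / mean) * 100
Step 1: Ratio = 0.87 / 30.8 = 0.028247
Step 2: CV% = 0.028247 * 100 = 2.8247% ≈ 2.8%

2.8%


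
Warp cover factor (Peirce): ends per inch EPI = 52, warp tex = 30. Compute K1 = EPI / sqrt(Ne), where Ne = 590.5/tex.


Formula: K1 = EPI / sqrt(Ne), with Ne = 590.5 / tex_warp
Step 1: Ne = 590.5 / 30 = 19.683
Step 2: sqrt(Ne) = sqrt(19.683) = 4.4366
Step 3: K1 = 52 / 4.4366 = 11.7

11.7


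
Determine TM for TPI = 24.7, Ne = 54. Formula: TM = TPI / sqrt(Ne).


Formula: TM = TPI / sqrt(Ne)
Step 1: sqrt(Ne) = sqrt(54) = 7.3485
Step 2: TM = 24.7 / 7.3485 = 3.36

3.36 TM


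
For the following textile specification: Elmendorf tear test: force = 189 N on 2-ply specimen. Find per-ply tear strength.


Formula: Per-ply strength = Total force / Number of plies
Per-ply = 189 N / 2
Per-ply = 94.5 N

94.5 N


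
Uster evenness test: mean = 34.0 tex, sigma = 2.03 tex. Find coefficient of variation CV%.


Formula: CV% = (standard deviation / mean) * 100
Step 1: Ratio = 2.03 / 34.0 = 0.059706
Step 2: CV% = 0.059706 * 100 = 5.9706% ≈ 6.0%

6.0%


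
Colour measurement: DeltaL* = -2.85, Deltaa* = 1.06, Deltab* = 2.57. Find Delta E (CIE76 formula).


Formula: Delta E = sqrt(dL*^2 + da*^2 + db*^2)
Step 1: dL*^2 = (-2.85)^2 = 8.1225
Step 2: da*^2 = 1.06^2 = 1.1236
Step 3: db*^2 = 2.57^2 = 6.6049
Step 4: Sum = 8.1225 + 1.1236 + 6.6049 = 15.851
Step 5: Delta E = sqrt(15.851) = 3.98

3.98 Delta E


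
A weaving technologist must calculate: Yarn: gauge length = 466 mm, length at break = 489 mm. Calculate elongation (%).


Formula: Elongation (%) = ((L_break - L0) / L0) * 100
Step 1: Extension = 489 - 466 = 23 mm
Step 2: Elongation = (23 / 466) * 100
Step 3: Elongation = 0.049356 * 100 = 4.9356% ≈ 4.9%

4.9%


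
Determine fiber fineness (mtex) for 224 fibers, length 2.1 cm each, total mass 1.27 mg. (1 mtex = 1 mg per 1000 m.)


Formula: fineness (mtex) = mass (mg) / total length (km) = (mass_mg / total_length_m) * 1000
Step 1: Convert fiber length: 2.1 cm = 0.021 m
Step 2: Total fiber length = 224 * 0.021 = 4.704 m
Step 3: Linear density = 1.27 mg / 4.704 m = 0.2700 mg/m
Step 4: fineness = 0.2700 * 1000 = 270.0 mtex

270.0 mtex


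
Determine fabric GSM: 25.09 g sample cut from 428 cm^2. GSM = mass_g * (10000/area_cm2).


Formula: GSM = mass_g / area_m2
Step 1: Convert area: 428 cm^2 = 428 / 10000 = 0.0428 m^2
Step 2: GSM = 25.09 g / 0.0428 m^2 = 586.2 g/m^2

586.2 g/m^2


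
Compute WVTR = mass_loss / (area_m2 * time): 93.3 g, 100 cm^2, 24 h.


Formula: WVTR = mass_loss / (area * time)
Step 1: Convert area: 100 cm^2 = 0.01 m^2
Step 2: WVTR = 93.3 g / (0.01 m^2 * 24 h)
Step 3: WVTR = 93.3 / 0.24 = 388.8 g/m^2/h

388.8 g/m^2/h


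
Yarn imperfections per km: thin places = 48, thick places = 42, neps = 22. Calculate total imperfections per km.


Formula: Total = thin places + thick places + neps
Total = 48 + 42 + 22
Total = 112 imperfections/km

112 imperfections/km


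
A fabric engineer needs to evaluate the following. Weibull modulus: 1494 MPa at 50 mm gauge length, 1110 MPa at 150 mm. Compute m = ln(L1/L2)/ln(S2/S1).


Formula: m = ln(L1/L2) / ln(S2/S1)
Step 1: ln(L1/L2) = ln(50/150) = -1.09861
Step 2: S2/S1 = 1110/1494 = 0.74297
Step 3: ln(S2/S1) = ln(0.74297) = -0.29710
Step 4: m = -1.09861 / -0.29710 = 3.70

3.70 (Weibull m)


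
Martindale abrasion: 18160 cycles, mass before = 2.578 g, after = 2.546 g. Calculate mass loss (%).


Formula: Mass loss% = ((m_before - m_after) / m_before) * 100
Step 1: Mass loss = 2.578 - 2.546 = 0.032 g
Step 2: Ratio = 0.032 / 2.578 = 0.0124127
Step 3: Mass loss% = 0.0124127 * 100 = 1.24127% ≈ 1.24%

1.24%


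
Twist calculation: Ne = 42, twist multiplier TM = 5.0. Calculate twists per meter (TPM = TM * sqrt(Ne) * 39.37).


Formula: TPM = TM * sqrt(Ne) * 39.37
Step 1: sqrt(Ne) = sqrt(42) = 6.4807
Step 2: TM * sqrt(Ne) = 5.0 * 6.4807 = 32.4035
Step 3: TPM = 32.4035 * 39.37 = 1276 twists/m

1276 twists/m


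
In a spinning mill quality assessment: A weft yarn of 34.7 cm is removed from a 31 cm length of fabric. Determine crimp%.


Formula: Crimp% = ((L_yarn - L_fabric) / L_fabric) * 100
Step 1: Extension = 34.7 - 31 = 3.7 cm
Step 2: Crimp% = (3.7 / 31) * 100
Step 3: Crimp% = 0.119355 * 100 = 11.9355% ≈ 11.9%

11.9%


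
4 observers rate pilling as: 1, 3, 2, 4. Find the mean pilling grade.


Formula: Mean = sum / count
Sum = 1 + 3 + 2 + 4 = 10
Mean = 10 / 4 = 2.5

2.5


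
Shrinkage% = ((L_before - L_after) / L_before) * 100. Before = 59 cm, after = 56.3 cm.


Formula: Shrinkage% = ((L_before - L_after) / L_before) * 100
Step 1: Shrinkage = 59 - 56.3 = 2.7 cm
Step 2: Shrinkage% = (2.7 / 59) * 100
Step 3: Shrinkage% = 0.045763 * 100 = 4.5763% ≈ 4.6%

4.6%


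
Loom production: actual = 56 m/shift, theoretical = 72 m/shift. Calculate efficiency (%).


Formula: Efficiency% = (Actual output / Theoretical output) * 100
Efficiency% = (56 / 72) * 100
Efficiency% = 0.777778 * 100 = 77.7778% ≈ 77.8%

77.8%


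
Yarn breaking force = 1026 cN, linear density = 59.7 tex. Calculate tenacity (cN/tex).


Formula: Tenacity = Breaking force / Linear density
Tenacity = 1026 cN / 59.7 tex
Tenacity = 17.19 cN/tex

17.19 cN/tex


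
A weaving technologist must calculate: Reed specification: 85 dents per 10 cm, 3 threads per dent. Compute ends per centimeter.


Formula: EPC = (dents per 10 cm * ends per dent) / 10
Step 1: Total ends per 10 cm = 85 * 3 = 255
Step 2: EPC = 255 / 10 = 25.5 ends/cm

25.5 ends/cm


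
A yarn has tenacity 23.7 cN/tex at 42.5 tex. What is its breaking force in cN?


Formula: Breaking force = Tenacity * Linear density
F = 23.7 cN/tex * 42.5 tex
F = 1007.25 cN

1007.25 cN


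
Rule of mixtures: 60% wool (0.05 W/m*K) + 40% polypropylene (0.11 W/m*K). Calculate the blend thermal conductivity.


Formula: Blend property = (fraction_A * property_A) + (fraction_B * property_B)
Step 1: Contribution A = 60/100 * 0.05 W/m*K = 0.03 W/m*K
Step 2: Contribution B = 40/100 * 0.11 W/m*K = 0.044 W/m*K
Step 3: Blend thermal conductivity = 0.03 + 0.044 = 0.074 W/m*K

0.074 W/m*K


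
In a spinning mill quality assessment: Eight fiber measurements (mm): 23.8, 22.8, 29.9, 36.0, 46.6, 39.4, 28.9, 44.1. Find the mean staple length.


Formula: Mean = sum of lengths / count
Sum = 23.8 + 22.8 + 29.9 + 36.0 + 46.6 + 39.4 + 28.9 + 44.1
Sum = 271.5 mm
Mean = 271.5 / 8 = 33.94 mm

33.94 mm


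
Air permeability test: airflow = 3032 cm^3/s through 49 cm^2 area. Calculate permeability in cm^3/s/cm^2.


Formula: Air Permeability = Airflow / Test Area
AP = 3032 cm^3/s / 49 cm^2
AP = 61.9 cm^3/s/cm^2

61.9 cm^3/s/cm^2


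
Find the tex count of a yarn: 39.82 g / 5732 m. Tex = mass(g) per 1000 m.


Formula: Tex = (mass_g / length_m) * 1000
Substituting: Tex = (39.82 / 5732) * 1000
Intermediate: 39.82 / 5732 = 0.00694696 g/m
Tex = 0.00694696 * 1000 = 6.95 tex

6.95 tex


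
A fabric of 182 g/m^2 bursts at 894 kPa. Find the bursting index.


Formula: Bursting Index = Bursting Strength / Fabric GSM
BI = 894 kPa / 182 g/m^2
BI = 4.912 kPa/(g/m^2)

4.912 kPa/(g/m^2)


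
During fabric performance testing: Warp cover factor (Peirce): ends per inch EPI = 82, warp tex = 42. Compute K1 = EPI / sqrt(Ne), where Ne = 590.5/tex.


Formula: K1 = EPI / sqrt(Ne), with Ne = 590.5 / tex_warp
Step 1: Ne = 590.5 / 42 = 14.06
Step 2: sqrt(Ne) = sqrt(14.06) = 3.7497
Step 3: K1 = 82 / 3.7497 = 21.9

21.9


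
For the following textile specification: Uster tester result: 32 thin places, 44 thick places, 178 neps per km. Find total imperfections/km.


Formula: Total = thin places + thick places + neps
Total = 32 + 44 + 178
Total = 254 imperfections/km

254 imperfections/km


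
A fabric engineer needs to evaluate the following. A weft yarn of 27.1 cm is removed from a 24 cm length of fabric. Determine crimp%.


Formula: Crimp% = ((L_yarn - L_fabric) / L_fabric) * 100
Step 1: Extension = 27.1 - 24 = 3.1 cm
Step 2: Crimp% = (3.1 / 24) * 100
Step 3: Crimp% = 0.129167 * 100 = 12.9167% ≈ 12.9%

12.9%


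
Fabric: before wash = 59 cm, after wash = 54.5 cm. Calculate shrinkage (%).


Formula: Shrinkage% = ((L_before - L_after) / L_before) * 100
Step 1: Shrinkage = 59 - 54.5 = 4.5 cm
Step 2: Shrinkage% = (4.5 / 59) * 100
Step 3: Shrinkage% = 0.076271 * 100 = 7.6271% ≈ 7.6%

7.6%


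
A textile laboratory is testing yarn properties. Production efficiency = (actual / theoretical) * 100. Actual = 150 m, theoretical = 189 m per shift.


Formula: Efficiency% = (Actual output / Theoretical output) * 100
Efficiency% = (150 / 189) * 100
Efficiency% = 0.793651 * 100 = 79.3651% ≈ 79.4%

79.4%


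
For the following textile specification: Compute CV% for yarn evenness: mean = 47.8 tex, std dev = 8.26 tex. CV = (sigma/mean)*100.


Formula: CV% = (standard deviation / mean) * 100
Step 1: Ratio = 8.26 / 47.8 = 0.172803
Step 2: CV% = 0.172803 * 100 = 17.2803% ≈ 17.3%

17.3%


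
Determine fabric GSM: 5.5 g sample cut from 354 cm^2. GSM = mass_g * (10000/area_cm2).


Formula: GSM = mass_g / area_m2
Step 1: Convert area: 354 cm^2 = 354 / 10000 = 0.0354 m^2
Step 2: GSM = 5.5 g / 0.0354 m^2 = 155.4 g/m^2

155.4 g/m^2


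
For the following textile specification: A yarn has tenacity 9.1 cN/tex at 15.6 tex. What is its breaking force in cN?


Formula: Breaking force = Tenacity * Linear density
F = 9.1 cN/tex * 15.6 tex
F = 141.96 cN

141.96 cN


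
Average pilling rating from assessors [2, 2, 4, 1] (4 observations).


Formula: Mean = sum / count
Sum = 2 + 2 + 4 + 1 = 9
Mean = 9 / 4 = 2.3

2.3


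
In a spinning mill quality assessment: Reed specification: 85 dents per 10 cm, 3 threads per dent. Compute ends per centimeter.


Formula: EPC = (dents per 10 cm * ends per dent) / 10
Step 1: Total ends per 10 cm = 85 * 3 = 255
Step 2: EPC = 255 / 10 = 25.5 ends/cm

25.5 ends/cm


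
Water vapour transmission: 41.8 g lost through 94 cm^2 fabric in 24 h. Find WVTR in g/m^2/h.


Formula: WVTR = mass_loss / (area * time)
Step 1: Convert area: 94 cm^2 = 0.0094 m^2
Step 2: WVTR = 41.8 g / (0.0094 m^2 * 24 h)
Step 3: WVTR = 41.8 / 0.2256 = 185.3 g/m^2/h

185.3 g/m^2/h


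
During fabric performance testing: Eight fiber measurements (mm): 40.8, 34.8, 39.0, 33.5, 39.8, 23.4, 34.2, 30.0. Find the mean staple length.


Formula: Mean = sum of lengths / count
Sum = 40.8 + 34.8 + 39.0 + 33.5 + 39.8 + 23.4 + 34.2 + 30.0
Sum = 275.5 mm
Mean = 275.5 / 8 = 34.44 mm

34.44 mm


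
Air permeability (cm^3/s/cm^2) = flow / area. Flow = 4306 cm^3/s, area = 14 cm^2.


Formula: Air Permeability = Airflow / Test Area
AP = 4306 cm^3/s / 14 cm^2
AP = 307.6 cm^3/s/cm^2

307.6 cm^3/s/cm^2


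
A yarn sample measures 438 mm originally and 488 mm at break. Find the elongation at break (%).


Formula: Elongation (%) = ((L_break - L0) / L0) * 100
Step 1: Extension = 488 - 438 = 50 mm
Step 2: Elongation = (50 / 438) * 100
Step 3: Elongation = 0.114155 * 100 = 11.4155% ≈ 11.4%

11.4%


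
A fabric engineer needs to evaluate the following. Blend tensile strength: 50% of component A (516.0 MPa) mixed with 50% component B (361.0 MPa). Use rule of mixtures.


Formula: Blend property = (fraction_A * property_A) + (fraction_B * property_B)
Step 1: Contribution A = 50/100 * 516.0 MPa = 258.0 MPa
Step 2: Contribution B = 50/100 * 361.0 MPa = 180.5 MPa
Step 3: Blend tensile strength = 258.0 + 180.5 = 438.5 MPa

438.5 MPa


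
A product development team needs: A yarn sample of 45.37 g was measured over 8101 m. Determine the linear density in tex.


Formula: Tex = (mass_g / length_m) * 1000
Substituting: Tex = (45.37 / 8101) * 1000
Intermediate: 45.37 / 8101 = 0.00560054 g/m
Tex = 0.00560054 * 1000 = 5.60 tex

5.60 tex


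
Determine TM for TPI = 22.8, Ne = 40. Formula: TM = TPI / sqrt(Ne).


Formula: TM = TPI / sqrt(Ne)
Step 1: sqrt(Ne) = sqrt(40) = 6.3246
Step 2: TM = 22.8 / 6.3246 = 3.60

3.60 TM


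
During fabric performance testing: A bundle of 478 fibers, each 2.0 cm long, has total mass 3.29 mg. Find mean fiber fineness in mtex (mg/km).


Formula: fineness (mtex) = mass (mg) / total length (km) = (mass_mg / total_length_m) * 1000
Step 1: Convert fiber length: 2.0 cm = 0.02 m
Step 2: Total fiber length = 478 * 0.02 = 9.56 m
Step 3: Linear density = 3.29 mg / 9.56 m = 0.3441 mg/m
Step 4: fineness = 0.3441 * 1000 = 344.1 mtex

344.1 mtex


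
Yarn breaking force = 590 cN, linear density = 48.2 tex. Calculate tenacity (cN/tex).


Formula: Tenacity = Breaking force / Linear density
Tenacity = 590 cN / 48.2 tex
Tenacity = 12.24 cN/tex

12.24 cN/tex


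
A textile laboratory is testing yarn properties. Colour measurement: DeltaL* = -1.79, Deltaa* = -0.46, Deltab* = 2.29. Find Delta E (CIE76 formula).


Formula: Delta E = sqrt(dL*^2 + da*^2 + db*^2)
Step 1: dL*^2 = (-1.79)^2 = 3.2041
Step 2: da*^2 = (-0.46)^2 = 0.2116
Step 3: db*^2 = 2.29^2 = 5.2441
Step 4: Sum = 3.2041 + 0.2116 + 5.2441 = 8.6598
Step 5: Delta E = sqrt(8.6598) = 2.94

2.94 Delta E


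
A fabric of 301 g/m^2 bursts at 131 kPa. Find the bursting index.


Formula: Bursting Index = Bursting Strength / Fabric GSM
BI = 131 kPa / 301 g/m^2
BI = 0.435 kPa/(g/m^2)

0.435 kPa/(g/m^2)


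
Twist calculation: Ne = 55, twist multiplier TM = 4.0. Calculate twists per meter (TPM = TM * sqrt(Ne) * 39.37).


Formula: TPM = TM * sqrt(Ne) * 39.37
Step 1: sqrt(Ne) = sqrt(55) = 7.4162
Step 2: TM * sqrt(Ne) = 4.0 * 7.4162 = 29.6648
Step 3: TPM = 29.6648 * 39.37 = 1168 twists/m

1168 twists/m


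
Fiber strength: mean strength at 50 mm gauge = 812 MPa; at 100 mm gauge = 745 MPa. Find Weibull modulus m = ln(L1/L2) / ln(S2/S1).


Formula: m = ln(L1/L2) / ln(S2/S1)
Step 1: ln(L1/L2) = ln(50/100) = -0.69315
Step 2: S2/S1 = 745/812 = 0.91749
Step 3: ln(S2/S1) = ln(0.91749) = -0.08611
Step 4: m = -0.69315 / -0.08611 = 8.05

8.05 (Weibull m)


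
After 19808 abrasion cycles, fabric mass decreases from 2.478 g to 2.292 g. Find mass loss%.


Formula: Mass loss% = ((m_before - m_after) / m_before) * 100
Step 1: Mass loss = 2.478 - 2.292 = 0.186 g
Step 2: Ratio = 0.186 / 2.478 = 0.0750605
Step 3: Mass loss% = 0.0750605 * 100 = 7.50605% ≈ 7.51%

7.51%


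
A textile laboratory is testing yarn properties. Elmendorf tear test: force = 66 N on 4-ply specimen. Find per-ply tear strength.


Formula: Per-ply strength = Total force / Number of plies
Per-ply = 66 N / 4
Per-ply = 16.5 N

16.5 N


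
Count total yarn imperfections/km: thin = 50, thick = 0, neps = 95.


Formula: Total = thin places + thick places + neps
Total = 50 + 0 + 95
Total = 145 imperfections/km

145 imperfections/km


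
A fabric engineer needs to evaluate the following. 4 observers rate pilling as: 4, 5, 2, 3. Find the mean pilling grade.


Formula: Mean = sum / count
Sum = 4 + 5 + 2 + 3 = 14
Mean = 14 / 4 = 3.5

3.5


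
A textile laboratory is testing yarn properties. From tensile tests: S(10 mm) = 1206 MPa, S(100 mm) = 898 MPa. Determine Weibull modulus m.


Formula: m = ln(L1/L2) / ln(S2/S1)
Step 1: ln(L1/L2) = ln(10/100) = -2.30259
Step 2: S2/S1 = 898/1206 = 0.74461
Step 3: ln(S2/S1) = ln(0.74461) = -0.29489
Step 4: m = -2.30259 / -0.29489 = 7.81

7.81 (Weibull m)
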